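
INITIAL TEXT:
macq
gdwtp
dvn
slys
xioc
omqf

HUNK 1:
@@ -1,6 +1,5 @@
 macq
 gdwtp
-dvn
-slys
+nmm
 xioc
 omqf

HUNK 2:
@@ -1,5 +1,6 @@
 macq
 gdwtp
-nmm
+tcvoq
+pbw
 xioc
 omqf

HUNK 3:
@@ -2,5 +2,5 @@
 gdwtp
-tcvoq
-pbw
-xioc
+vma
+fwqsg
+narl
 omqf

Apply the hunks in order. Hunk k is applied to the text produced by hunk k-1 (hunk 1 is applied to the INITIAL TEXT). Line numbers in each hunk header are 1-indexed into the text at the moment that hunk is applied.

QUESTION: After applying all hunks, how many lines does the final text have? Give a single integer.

Hunk 1: at line 1 remove [dvn,slys] add [nmm] -> 5 lines: macq gdwtp nmm xioc omqf
Hunk 2: at line 1 remove [nmm] add [tcvoq,pbw] -> 6 lines: macq gdwtp tcvoq pbw xioc omqf
Hunk 3: at line 2 remove [tcvoq,pbw,xioc] add [vma,fwqsg,narl] -> 6 lines: macq gdwtp vma fwqsg narl omqf
Final line count: 6

Answer: 6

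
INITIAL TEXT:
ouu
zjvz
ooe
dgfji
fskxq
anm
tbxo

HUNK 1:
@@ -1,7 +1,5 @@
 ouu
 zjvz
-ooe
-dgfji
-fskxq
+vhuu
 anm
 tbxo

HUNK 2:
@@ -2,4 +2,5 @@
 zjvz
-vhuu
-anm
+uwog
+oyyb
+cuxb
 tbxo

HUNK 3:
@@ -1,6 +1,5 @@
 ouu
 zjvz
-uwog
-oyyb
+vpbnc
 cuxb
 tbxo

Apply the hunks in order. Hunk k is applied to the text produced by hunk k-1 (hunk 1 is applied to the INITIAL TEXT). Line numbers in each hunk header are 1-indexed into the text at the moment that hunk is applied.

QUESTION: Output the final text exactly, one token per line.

Answer: ouu
zjvz
vpbnc
cuxb
tbxo

Derivation:
Hunk 1: at line 1 remove [ooe,dgfji,fskxq] add [vhuu] -> 5 lines: ouu zjvz vhuu anm tbxo
Hunk 2: at line 2 remove [vhuu,anm] add [uwog,oyyb,cuxb] -> 6 lines: ouu zjvz uwog oyyb cuxb tbxo
Hunk 3: at line 1 remove [uwog,oyyb] add [vpbnc] -> 5 lines: ouu zjvz vpbnc cuxb tbxo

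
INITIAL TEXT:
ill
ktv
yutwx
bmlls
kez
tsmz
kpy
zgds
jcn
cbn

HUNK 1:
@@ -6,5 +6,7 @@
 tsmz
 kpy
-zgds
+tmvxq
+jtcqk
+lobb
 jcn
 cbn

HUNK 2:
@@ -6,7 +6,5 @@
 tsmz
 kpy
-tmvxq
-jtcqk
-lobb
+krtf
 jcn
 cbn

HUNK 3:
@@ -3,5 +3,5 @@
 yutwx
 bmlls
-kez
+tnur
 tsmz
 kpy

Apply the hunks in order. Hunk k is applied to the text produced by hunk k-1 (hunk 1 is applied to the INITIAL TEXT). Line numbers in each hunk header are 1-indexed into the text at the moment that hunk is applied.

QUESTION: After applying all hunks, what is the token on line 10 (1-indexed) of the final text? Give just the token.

Answer: cbn

Derivation:
Hunk 1: at line 6 remove [zgds] add [tmvxq,jtcqk,lobb] -> 12 lines: ill ktv yutwx bmlls kez tsmz kpy tmvxq jtcqk lobb jcn cbn
Hunk 2: at line 6 remove [tmvxq,jtcqk,lobb] add [krtf] -> 10 lines: ill ktv yutwx bmlls kez tsmz kpy krtf jcn cbn
Hunk 3: at line 3 remove [kez] add [tnur] -> 10 lines: ill ktv yutwx bmlls tnur tsmz kpy krtf jcn cbn
Final line 10: cbn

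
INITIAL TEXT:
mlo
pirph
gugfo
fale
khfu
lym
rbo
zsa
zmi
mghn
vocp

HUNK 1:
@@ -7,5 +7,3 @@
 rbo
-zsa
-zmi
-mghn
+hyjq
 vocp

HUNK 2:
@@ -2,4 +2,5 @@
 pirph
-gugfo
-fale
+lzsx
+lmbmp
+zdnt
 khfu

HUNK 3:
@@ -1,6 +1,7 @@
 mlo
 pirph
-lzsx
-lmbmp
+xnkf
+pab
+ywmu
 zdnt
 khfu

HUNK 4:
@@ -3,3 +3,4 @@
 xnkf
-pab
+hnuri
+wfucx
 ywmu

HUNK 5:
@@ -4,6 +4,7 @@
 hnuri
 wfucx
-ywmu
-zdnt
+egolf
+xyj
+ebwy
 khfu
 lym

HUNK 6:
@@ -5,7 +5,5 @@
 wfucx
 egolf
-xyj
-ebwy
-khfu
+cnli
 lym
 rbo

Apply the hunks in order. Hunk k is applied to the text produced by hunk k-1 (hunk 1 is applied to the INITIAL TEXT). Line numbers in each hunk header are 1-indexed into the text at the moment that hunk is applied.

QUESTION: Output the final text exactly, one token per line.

Answer: mlo
pirph
xnkf
hnuri
wfucx
egolf
cnli
lym
rbo
hyjq
vocp

Derivation:
Hunk 1: at line 7 remove [zsa,zmi,mghn] add [hyjq] -> 9 lines: mlo pirph gugfo fale khfu lym rbo hyjq vocp
Hunk 2: at line 2 remove [gugfo,fale] add [lzsx,lmbmp,zdnt] -> 10 lines: mlo pirph lzsx lmbmp zdnt khfu lym rbo hyjq vocp
Hunk 3: at line 1 remove [lzsx,lmbmp] add [xnkf,pab,ywmu] -> 11 lines: mlo pirph xnkf pab ywmu zdnt khfu lym rbo hyjq vocp
Hunk 4: at line 3 remove [pab] add [hnuri,wfucx] -> 12 lines: mlo pirph xnkf hnuri wfucx ywmu zdnt khfu lym rbo hyjq vocp
Hunk 5: at line 4 remove [ywmu,zdnt] add [egolf,xyj,ebwy] -> 13 lines: mlo pirph xnkf hnuri wfucx egolf xyj ebwy khfu lym rbo hyjq vocp
Hunk 6: at line 5 remove [xyj,ebwy,khfu] add [cnli] -> 11 lines: mlo pirph xnkf hnuri wfucx egolf cnli lym rbo hyjq vocp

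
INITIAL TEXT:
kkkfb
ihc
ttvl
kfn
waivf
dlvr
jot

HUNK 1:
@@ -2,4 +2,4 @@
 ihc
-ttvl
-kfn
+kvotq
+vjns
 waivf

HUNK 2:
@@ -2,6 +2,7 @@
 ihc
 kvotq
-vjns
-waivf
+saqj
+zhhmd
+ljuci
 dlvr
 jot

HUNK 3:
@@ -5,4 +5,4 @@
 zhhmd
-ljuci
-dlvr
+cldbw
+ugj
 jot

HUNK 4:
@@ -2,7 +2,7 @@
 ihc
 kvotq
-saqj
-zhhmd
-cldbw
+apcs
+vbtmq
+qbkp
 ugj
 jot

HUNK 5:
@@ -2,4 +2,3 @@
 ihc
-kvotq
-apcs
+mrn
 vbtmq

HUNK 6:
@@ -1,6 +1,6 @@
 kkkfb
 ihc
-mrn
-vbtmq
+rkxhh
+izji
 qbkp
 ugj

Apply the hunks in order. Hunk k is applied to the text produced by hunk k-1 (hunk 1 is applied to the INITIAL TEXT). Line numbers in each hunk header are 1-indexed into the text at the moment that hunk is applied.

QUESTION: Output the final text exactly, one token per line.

Answer: kkkfb
ihc
rkxhh
izji
qbkp
ugj
jot

Derivation:
Hunk 1: at line 2 remove [ttvl,kfn] add [kvotq,vjns] -> 7 lines: kkkfb ihc kvotq vjns waivf dlvr jot
Hunk 2: at line 2 remove [vjns,waivf] add [saqj,zhhmd,ljuci] -> 8 lines: kkkfb ihc kvotq saqj zhhmd ljuci dlvr jot
Hunk 3: at line 5 remove [ljuci,dlvr] add [cldbw,ugj] -> 8 lines: kkkfb ihc kvotq saqj zhhmd cldbw ugj jot
Hunk 4: at line 2 remove [saqj,zhhmd,cldbw] add [apcs,vbtmq,qbkp] -> 8 lines: kkkfb ihc kvotq apcs vbtmq qbkp ugj jot
Hunk 5: at line 2 remove [kvotq,apcs] add [mrn] -> 7 lines: kkkfb ihc mrn vbtmq qbkp ugj jot
Hunk 6: at line 1 remove [mrn,vbtmq] add [rkxhh,izji] -> 7 lines: kkkfb ihc rkxhh izji qbkp ugj jot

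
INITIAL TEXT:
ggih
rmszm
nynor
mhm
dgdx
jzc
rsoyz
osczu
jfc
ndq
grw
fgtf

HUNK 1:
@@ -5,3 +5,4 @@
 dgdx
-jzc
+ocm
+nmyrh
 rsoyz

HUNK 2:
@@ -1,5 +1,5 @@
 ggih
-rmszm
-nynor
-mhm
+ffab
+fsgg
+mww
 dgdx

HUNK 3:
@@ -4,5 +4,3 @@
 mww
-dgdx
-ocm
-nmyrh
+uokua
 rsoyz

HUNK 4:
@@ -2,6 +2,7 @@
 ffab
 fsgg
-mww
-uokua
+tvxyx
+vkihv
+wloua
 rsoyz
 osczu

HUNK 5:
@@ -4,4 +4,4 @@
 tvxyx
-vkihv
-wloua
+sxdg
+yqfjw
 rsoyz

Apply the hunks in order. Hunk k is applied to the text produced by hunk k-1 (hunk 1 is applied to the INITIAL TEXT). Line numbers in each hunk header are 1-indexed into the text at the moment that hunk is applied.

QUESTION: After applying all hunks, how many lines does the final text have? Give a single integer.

Answer: 12

Derivation:
Hunk 1: at line 5 remove [jzc] add [ocm,nmyrh] -> 13 lines: ggih rmszm nynor mhm dgdx ocm nmyrh rsoyz osczu jfc ndq grw fgtf
Hunk 2: at line 1 remove [rmszm,nynor,mhm] add [ffab,fsgg,mww] -> 13 lines: ggih ffab fsgg mww dgdx ocm nmyrh rsoyz osczu jfc ndq grw fgtf
Hunk 3: at line 4 remove [dgdx,ocm,nmyrh] add [uokua] -> 11 lines: ggih ffab fsgg mww uokua rsoyz osczu jfc ndq grw fgtf
Hunk 4: at line 2 remove [mww,uokua] add [tvxyx,vkihv,wloua] -> 12 lines: ggih ffab fsgg tvxyx vkihv wloua rsoyz osczu jfc ndq grw fgtf
Hunk 5: at line 4 remove [vkihv,wloua] add [sxdg,yqfjw] -> 12 lines: ggih ffab fsgg tvxyx sxdg yqfjw rsoyz osczu jfc ndq grw fgtf
Final line count: 12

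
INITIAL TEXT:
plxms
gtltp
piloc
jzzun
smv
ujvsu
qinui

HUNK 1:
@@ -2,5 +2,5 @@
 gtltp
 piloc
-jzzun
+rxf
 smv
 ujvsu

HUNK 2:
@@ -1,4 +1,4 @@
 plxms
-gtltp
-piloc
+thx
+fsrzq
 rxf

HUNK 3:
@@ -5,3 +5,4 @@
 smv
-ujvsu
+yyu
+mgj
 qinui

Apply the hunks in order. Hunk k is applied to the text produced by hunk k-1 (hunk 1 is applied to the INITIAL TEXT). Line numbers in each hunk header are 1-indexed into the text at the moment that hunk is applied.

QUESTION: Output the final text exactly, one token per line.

Hunk 1: at line 2 remove [jzzun] add [rxf] -> 7 lines: plxms gtltp piloc rxf smv ujvsu qinui
Hunk 2: at line 1 remove [gtltp,piloc] add [thx,fsrzq] -> 7 lines: plxms thx fsrzq rxf smv ujvsu qinui
Hunk 3: at line 5 remove [ujvsu] add [yyu,mgj] -> 8 lines: plxms thx fsrzq rxf smv yyu mgj qinui

Answer: plxms
thx
fsrzq
rxf
smv
yyu
mgj
qinui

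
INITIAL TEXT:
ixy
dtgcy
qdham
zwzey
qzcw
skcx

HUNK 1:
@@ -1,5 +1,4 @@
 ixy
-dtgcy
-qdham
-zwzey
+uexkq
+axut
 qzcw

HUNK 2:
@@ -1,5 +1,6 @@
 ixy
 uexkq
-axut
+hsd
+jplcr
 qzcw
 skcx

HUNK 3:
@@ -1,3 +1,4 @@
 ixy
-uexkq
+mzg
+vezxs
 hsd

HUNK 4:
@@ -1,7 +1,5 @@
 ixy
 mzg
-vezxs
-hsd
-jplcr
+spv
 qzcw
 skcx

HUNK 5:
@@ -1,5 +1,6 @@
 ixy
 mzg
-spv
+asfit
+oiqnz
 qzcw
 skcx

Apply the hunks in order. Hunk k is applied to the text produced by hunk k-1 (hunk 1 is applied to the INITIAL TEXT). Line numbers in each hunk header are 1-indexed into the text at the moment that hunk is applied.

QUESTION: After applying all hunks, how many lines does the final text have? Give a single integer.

Hunk 1: at line 1 remove [dtgcy,qdham,zwzey] add [uexkq,axut] -> 5 lines: ixy uexkq axut qzcw skcx
Hunk 2: at line 1 remove [axut] add [hsd,jplcr] -> 6 lines: ixy uexkq hsd jplcr qzcw skcx
Hunk 3: at line 1 remove [uexkq] add [mzg,vezxs] -> 7 lines: ixy mzg vezxs hsd jplcr qzcw skcx
Hunk 4: at line 1 remove [vezxs,hsd,jplcr] add [spv] -> 5 lines: ixy mzg spv qzcw skcx
Hunk 5: at line 1 remove [spv] add [asfit,oiqnz] -> 6 lines: ixy mzg asfit oiqnz qzcw skcx
Final line count: 6

Answer: 6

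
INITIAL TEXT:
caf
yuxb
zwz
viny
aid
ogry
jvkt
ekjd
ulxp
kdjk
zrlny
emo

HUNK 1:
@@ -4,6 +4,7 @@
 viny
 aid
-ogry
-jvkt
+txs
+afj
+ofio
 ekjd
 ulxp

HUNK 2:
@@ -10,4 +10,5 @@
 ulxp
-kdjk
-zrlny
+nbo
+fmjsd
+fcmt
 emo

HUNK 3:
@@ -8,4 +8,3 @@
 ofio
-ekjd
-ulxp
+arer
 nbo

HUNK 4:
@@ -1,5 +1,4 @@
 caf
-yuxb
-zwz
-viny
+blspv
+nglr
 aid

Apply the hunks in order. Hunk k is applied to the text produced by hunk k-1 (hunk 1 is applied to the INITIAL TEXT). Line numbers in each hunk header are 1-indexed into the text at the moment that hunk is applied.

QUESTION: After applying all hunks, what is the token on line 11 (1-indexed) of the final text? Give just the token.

Answer: fcmt

Derivation:
Hunk 1: at line 4 remove [ogry,jvkt] add [txs,afj,ofio] -> 13 lines: caf yuxb zwz viny aid txs afj ofio ekjd ulxp kdjk zrlny emo
Hunk 2: at line 10 remove [kdjk,zrlny] add [nbo,fmjsd,fcmt] -> 14 lines: caf yuxb zwz viny aid txs afj ofio ekjd ulxp nbo fmjsd fcmt emo
Hunk 3: at line 8 remove [ekjd,ulxp] add [arer] -> 13 lines: caf yuxb zwz viny aid txs afj ofio arer nbo fmjsd fcmt emo
Hunk 4: at line 1 remove [yuxb,zwz,viny] add [blspv,nglr] -> 12 lines: caf blspv nglr aid txs afj ofio arer nbo fmjsd fcmt emo
Final line 11: fcmt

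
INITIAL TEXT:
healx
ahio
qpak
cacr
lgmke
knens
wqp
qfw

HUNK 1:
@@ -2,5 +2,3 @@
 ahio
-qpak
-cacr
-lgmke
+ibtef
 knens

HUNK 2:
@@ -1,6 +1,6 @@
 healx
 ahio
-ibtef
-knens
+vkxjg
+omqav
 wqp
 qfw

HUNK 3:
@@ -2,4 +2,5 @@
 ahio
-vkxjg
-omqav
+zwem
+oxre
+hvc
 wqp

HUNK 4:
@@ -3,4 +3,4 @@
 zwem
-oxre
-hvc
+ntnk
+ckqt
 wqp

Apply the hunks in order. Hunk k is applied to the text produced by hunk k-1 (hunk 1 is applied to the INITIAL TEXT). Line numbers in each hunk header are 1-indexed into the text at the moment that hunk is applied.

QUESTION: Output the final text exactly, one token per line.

Answer: healx
ahio
zwem
ntnk
ckqt
wqp
qfw

Derivation:
Hunk 1: at line 2 remove [qpak,cacr,lgmke] add [ibtef] -> 6 lines: healx ahio ibtef knens wqp qfw
Hunk 2: at line 1 remove [ibtef,knens] add [vkxjg,omqav] -> 6 lines: healx ahio vkxjg omqav wqp qfw
Hunk 3: at line 2 remove [vkxjg,omqav] add [zwem,oxre,hvc] -> 7 lines: healx ahio zwem oxre hvc wqp qfw
Hunk 4: at line 3 remove [oxre,hvc] add [ntnk,ckqt] -> 7 lines: healx ahio zwem ntnk ckqt wqp qfw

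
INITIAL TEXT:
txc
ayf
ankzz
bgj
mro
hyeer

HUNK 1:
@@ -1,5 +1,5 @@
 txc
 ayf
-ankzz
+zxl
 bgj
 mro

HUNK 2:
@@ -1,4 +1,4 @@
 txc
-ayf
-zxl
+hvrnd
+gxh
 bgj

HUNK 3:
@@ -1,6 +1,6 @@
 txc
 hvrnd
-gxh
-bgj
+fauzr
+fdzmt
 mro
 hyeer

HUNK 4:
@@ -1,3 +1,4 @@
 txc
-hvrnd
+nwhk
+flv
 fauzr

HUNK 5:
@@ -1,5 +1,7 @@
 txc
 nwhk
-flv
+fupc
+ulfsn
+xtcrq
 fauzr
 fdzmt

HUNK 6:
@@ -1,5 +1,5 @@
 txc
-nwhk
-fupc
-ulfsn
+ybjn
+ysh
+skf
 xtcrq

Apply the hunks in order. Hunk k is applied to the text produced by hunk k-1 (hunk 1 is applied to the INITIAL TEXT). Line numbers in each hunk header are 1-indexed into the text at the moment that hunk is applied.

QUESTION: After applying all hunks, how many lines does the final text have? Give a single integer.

Answer: 9

Derivation:
Hunk 1: at line 1 remove [ankzz] add [zxl] -> 6 lines: txc ayf zxl bgj mro hyeer
Hunk 2: at line 1 remove [ayf,zxl] add [hvrnd,gxh] -> 6 lines: txc hvrnd gxh bgj mro hyeer
Hunk 3: at line 1 remove [gxh,bgj] add [fauzr,fdzmt] -> 6 lines: txc hvrnd fauzr fdzmt mro hyeer
Hunk 4: at line 1 remove [hvrnd] add [nwhk,flv] -> 7 lines: txc nwhk flv fauzr fdzmt mro hyeer
Hunk 5: at line 1 remove [flv] add [fupc,ulfsn,xtcrq] -> 9 lines: txc nwhk fupc ulfsn xtcrq fauzr fdzmt mro hyeer
Hunk 6: at line 1 remove [nwhk,fupc,ulfsn] add [ybjn,ysh,skf] -> 9 lines: txc ybjn ysh skf xtcrq fauzr fdzmt mro hyeer
Final line count: 9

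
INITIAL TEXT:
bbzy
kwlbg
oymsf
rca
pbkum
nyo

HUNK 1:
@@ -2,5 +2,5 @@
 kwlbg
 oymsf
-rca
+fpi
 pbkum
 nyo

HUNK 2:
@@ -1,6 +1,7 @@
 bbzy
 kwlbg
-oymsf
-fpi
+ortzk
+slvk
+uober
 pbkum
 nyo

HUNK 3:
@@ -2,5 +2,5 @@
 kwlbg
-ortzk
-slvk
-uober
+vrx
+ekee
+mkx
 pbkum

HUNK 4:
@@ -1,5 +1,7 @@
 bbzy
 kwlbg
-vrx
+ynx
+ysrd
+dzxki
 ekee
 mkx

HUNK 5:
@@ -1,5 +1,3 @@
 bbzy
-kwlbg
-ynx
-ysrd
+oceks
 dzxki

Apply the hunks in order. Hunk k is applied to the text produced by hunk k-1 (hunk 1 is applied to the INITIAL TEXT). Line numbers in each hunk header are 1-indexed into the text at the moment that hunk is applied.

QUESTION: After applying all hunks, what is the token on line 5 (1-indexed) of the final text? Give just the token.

Hunk 1: at line 2 remove [rca] add [fpi] -> 6 lines: bbzy kwlbg oymsf fpi pbkum nyo
Hunk 2: at line 1 remove [oymsf,fpi] add [ortzk,slvk,uober] -> 7 lines: bbzy kwlbg ortzk slvk uober pbkum nyo
Hunk 3: at line 2 remove [ortzk,slvk,uober] add [vrx,ekee,mkx] -> 7 lines: bbzy kwlbg vrx ekee mkx pbkum nyo
Hunk 4: at line 1 remove [vrx] add [ynx,ysrd,dzxki] -> 9 lines: bbzy kwlbg ynx ysrd dzxki ekee mkx pbkum nyo
Hunk 5: at line 1 remove [kwlbg,ynx,ysrd] add [oceks] -> 7 lines: bbzy oceks dzxki ekee mkx pbkum nyo
Final line 5: mkx

Answer: mkx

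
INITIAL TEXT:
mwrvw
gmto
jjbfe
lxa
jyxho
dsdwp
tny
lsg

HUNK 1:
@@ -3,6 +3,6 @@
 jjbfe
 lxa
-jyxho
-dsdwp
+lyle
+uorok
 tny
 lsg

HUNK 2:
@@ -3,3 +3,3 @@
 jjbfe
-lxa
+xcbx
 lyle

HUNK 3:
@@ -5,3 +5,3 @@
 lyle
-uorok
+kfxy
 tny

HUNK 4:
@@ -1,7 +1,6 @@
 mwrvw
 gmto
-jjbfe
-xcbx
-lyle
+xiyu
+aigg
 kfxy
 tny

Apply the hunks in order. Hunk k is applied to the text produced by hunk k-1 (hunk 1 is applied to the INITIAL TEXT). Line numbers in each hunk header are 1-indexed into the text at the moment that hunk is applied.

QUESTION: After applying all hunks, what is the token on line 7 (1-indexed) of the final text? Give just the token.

Hunk 1: at line 3 remove [jyxho,dsdwp] add [lyle,uorok] -> 8 lines: mwrvw gmto jjbfe lxa lyle uorok tny lsg
Hunk 2: at line 3 remove [lxa] add [xcbx] -> 8 lines: mwrvw gmto jjbfe xcbx lyle uorok tny lsg
Hunk 3: at line 5 remove [uorok] add [kfxy] -> 8 lines: mwrvw gmto jjbfe xcbx lyle kfxy tny lsg
Hunk 4: at line 1 remove [jjbfe,xcbx,lyle] add [xiyu,aigg] -> 7 lines: mwrvw gmto xiyu aigg kfxy tny lsg
Final line 7: lsg

Answer: lsg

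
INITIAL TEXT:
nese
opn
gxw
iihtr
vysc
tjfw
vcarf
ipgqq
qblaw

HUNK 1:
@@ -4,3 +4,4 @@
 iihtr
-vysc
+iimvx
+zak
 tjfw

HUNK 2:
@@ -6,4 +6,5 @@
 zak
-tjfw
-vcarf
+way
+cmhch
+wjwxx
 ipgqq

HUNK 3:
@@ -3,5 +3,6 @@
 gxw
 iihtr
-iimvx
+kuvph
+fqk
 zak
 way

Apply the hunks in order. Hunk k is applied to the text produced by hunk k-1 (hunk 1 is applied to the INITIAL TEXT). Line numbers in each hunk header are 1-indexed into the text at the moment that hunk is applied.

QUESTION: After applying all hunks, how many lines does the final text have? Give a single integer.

Answer: 12

Derivation:
Hunk 1: at line 4 remove [vysc] add [iimvx,zak] -> 10 lines: nese opn gxw iihtr iimvx zak tjfw vcarf ipgqq qblaw
Hunk 2: at line 6 remove [tjfw,vcarf] add [way,cmhch,wjwxx] -> 11 lines: nese opn gxw iihtr iimvx zak way cmhch wjwxx ipgqq qblaw
Hunk 3: at line 3 remove [iimvx] add [kuvph,fqk] -> 12 lines: nese opn gxw iihtr kuvph fqk zak way cmhch wjwxx ipgqq qblaw
Final line count: 12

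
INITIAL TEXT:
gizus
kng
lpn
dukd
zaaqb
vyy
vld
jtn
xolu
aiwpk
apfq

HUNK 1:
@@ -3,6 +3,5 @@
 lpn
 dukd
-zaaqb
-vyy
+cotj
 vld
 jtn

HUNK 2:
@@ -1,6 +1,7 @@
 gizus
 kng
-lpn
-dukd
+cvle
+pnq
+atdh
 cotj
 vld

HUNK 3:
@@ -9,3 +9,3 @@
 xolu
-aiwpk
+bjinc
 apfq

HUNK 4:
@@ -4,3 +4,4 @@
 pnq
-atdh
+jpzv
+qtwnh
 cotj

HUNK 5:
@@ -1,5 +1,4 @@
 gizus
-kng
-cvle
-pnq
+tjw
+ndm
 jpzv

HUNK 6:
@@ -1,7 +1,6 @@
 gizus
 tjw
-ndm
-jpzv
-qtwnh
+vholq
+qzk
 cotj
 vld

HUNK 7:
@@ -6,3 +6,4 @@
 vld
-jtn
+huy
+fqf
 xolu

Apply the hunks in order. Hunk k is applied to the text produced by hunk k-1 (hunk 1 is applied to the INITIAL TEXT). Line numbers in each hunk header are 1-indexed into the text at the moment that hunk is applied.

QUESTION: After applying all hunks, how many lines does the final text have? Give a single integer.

Hunk 1: at line 3 remove [zaaqb,vyy] add [cotj] -> 10 lines: gizus kng lpn dukd cotj vld jtn xolu aiwpk apfq
Hunk 2: at line 1 remove [lpn,dukd] add [cvle,pnq,atdh] -> 11 lines: gizus kng cvle pnq atdh cotj vld jtn xolu aiwpk apfq
Hunk 3: at line 9 remove [aiwpk] add [bjinc] -> 11 lines: gizus kng cvle pnq atdh cotj vld jtn xolu bjinc apfq
Hunk 4: at line 4 remove [atdh] add [jpzv,qtwnh] -> 12 lines: gizus kng cvle pnq jpzv qtwnh cotj vld jtn xolu bjinc apfq
Hunk 5: at line 1 remove [kng,cvle,pnq] add [tjw,ndm] -> 11 lines: gizus tjw ndm jpzv qtwnh cotj vld jtn xolu bjinc apfq
Hunk 6: at line 1 remove [ndm,jpzv,qtwnh] add [vholq,qzk] -> 10 lines: gizus tjw vholq qzk cotj vld jtn xolu bjinc apfq
Hunk 7: at line 6 remove [jtn] add [huy,fqf] -> 11 lines: gizus tjw vholq qzk cotj vld huy fqf xolu bjinc apfq
Final line count: 11

Answer: 11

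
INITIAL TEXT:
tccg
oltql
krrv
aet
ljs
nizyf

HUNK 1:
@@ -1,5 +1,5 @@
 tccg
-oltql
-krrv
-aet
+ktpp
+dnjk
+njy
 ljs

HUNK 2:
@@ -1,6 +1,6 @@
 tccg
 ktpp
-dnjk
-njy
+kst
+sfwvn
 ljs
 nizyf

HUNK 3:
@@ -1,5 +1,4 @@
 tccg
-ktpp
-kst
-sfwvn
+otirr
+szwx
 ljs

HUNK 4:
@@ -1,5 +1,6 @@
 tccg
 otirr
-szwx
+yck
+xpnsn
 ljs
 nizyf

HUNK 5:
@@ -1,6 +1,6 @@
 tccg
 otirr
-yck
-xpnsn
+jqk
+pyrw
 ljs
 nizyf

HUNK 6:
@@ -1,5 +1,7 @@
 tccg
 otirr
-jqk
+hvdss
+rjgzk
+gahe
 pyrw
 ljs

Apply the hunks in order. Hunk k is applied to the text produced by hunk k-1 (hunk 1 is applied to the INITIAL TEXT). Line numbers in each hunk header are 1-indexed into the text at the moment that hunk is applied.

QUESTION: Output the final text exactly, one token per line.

Hunk 1: at line 1 remove [oltql,krrv,aet] add [ktpp,dnjk,njy] -> 6 lines: tccg ktpp dnjk njy ljs nizyf
Hunk 2: at line 1 remove [dnjk,njy] add [kst,sfwvn] -> 6 lines: tccg ktpp kst sfwvn ljs nizyf
Hunk 3: at line 1 remove [ktpp,kst,sfwvn] add [otirr,szwx] -> 5 lines: tccg otirr szwx ljs nizyf
Hunk 4: at line 1 remove [szwx] add [yck,xpnsn] -> 6 lines: tccg otirr yck xpnsn ljs nizyf
Hunk 5: at line 1 remove [yck,xpnsn] add [jqk,pyrw] -> 6 lines: tccg otirr jqk pyrw ljs nizyf
Hunk 6: at line 1 remove [jqk] add [hvdss,rjgzk,gahe] -> 8 lines: tccg otirr hvdss rjgzk gahe pyrw ljs nizyf

Answer: tccg
otirr
hvdss
rjgzk
gahe
pyrw
ljs
nizyf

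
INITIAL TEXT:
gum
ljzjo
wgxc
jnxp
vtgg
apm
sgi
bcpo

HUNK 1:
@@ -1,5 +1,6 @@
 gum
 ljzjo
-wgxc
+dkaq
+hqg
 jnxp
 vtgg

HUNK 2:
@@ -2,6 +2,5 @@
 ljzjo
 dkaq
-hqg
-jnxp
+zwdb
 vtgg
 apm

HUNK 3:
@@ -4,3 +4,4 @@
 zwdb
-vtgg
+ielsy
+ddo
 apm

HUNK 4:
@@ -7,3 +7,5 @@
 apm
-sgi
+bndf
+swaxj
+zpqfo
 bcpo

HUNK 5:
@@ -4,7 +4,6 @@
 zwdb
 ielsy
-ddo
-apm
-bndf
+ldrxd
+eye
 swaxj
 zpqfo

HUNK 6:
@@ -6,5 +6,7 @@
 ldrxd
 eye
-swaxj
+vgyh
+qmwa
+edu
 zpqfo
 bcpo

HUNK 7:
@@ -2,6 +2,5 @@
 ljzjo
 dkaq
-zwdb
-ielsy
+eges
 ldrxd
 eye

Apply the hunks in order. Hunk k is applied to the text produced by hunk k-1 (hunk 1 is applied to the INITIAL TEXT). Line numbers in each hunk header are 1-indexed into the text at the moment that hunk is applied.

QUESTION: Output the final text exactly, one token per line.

Answer: gum
ljzjo
dkaq
eges
ldrxd
eye
vgyh
qmwa
edu
zpqfo
bcpo

Derivation:
Hunk 1: at line 1 remove [wgxc] add [dkaq,hqg] -> 9 lines: gum ljzjo dkaq hqg jnxp vtgg apm sgi bcpo
Hunk 2: at line 2 remove [hqg,jnxp] add [zwdb] -> 8 lines: gum ljzjo dkaq zwdb vtgg apm sgi bcpo
Hunk 3: at line 4 remove [vtgg] add [ielsy,ddo] -> 9 lines: gum ljzjo dkaq zwdb ielsy ddo apm sgi bcpo
Hunk 4: at line 7 remove [sgi] add [bndf,swaxj,zpqfo] -> 11 lines: gum ljzjo dkaq zwdb ielsy ddo apm bndf swaxj zpqfo bcpo
Hunk 5: at line 4 remove [ddo,apm,bndf] add [ldrxd,eye] -> 10 lines: gum ljzjo dkaq zwdb ielsy ldrxd eye swaxj zpqfo bcpo
Hunk 6: at line 6 remove [swaxj] add [vgyh,qmwa,edu] -> 12 lines: gum ljzjo dkaq zwdb ielsy ldrxd eye vgyh qmwa edu zpqfo bcpo
Hunk 7: at line 2 remove [zwdb,ielsy] add [eges] -> 11 lines: gum ljzjo dkaq eges ldrxd eye vgyh qmwa edu zpqfo bcpo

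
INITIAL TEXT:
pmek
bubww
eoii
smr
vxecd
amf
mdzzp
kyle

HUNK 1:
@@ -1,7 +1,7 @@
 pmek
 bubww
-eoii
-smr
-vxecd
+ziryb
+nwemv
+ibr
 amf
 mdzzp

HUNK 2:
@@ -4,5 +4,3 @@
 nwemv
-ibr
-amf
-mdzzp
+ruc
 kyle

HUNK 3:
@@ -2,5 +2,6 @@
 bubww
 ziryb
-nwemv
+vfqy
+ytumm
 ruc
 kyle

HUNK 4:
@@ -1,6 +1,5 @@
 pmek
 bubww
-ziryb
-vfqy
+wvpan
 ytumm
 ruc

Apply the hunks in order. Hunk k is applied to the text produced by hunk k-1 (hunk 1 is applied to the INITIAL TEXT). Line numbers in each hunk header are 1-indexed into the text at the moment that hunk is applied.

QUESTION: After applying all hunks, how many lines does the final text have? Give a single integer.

Answer: 6

Derivation:
Hunk 1: at line 1 remove [eoii,smr,vxecd] add [ziryb,nwemv,ibr] -> 8 lines: pmek bubww ziryb nwemv ibr amf mdzzp kyle
Hunk 2: at line 4 remove [ibr,amf,mdzzp] add [ruc] -> 6 lines: pmek bubww ziryb nwemv ruc kyle
Hunk 3: at line 2 remove [nwemv] add [vfqy,ytumm] -> 7 lines: pmek bubww ziryb vfqy ytumm ruc kyle
Hunk 4: at line 1 remove [ziryb,vfqy] add [wvpan] -> 6 lines: pmek bubww wvpan ytumm ruc kyle
Final line count: 6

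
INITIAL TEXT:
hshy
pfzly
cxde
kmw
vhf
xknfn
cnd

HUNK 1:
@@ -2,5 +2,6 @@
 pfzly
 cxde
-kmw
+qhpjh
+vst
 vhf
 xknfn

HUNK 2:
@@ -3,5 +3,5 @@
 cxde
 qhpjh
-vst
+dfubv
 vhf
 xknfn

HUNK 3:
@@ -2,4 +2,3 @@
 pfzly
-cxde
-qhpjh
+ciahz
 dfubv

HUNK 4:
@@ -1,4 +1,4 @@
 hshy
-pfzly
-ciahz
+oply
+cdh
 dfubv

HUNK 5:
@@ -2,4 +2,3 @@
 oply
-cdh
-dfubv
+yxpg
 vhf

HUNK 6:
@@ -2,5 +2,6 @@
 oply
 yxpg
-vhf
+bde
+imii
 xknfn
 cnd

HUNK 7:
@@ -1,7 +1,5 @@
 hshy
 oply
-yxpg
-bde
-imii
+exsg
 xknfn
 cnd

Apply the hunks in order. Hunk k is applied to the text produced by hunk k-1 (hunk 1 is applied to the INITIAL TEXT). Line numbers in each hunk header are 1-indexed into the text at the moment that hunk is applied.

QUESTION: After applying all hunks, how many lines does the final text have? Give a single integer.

Hunk 1: at line 2 remove [kmw] add [qhpjh,vst] -> 8 lines: hshy pfzly cxde qhpjh vst vhf xknfn cnd
Hunk 2: at line 3 remove [vst] add [dfubv] -> 8 lines: hshy pfzly cxde qhpjh dfubv vhf xknfn cnd
Hunk 3: at line 2 remove [cxde,qhpjh] add [ciahz] -> 7 lines: hshy pfzly ciahz dfubv vhf xknfn cnd
Hunk 4: at line 1 remove [pfzly,ciahz] add [oply,cdh] -> 7 lines: hshy oply cdh dfubv vhf xknfn cnd
Hunk 5: at line 2 remove [cdh,dfubv] add [yxpg] -> 6 lines: hshy oply yxpg vhf xknfn cnd
Hunk 6: at line 2 remove [vhf] add [bde,imii] -> 7 lines: hshy oply yxpg bde imii xknfn cnd
Hunk 7: at line 1 remove [yxpg,bde,imii] add [exsg] -> 5 lines: hshy oply exsg xknfn cnd
Final line count: 5

Answer: 5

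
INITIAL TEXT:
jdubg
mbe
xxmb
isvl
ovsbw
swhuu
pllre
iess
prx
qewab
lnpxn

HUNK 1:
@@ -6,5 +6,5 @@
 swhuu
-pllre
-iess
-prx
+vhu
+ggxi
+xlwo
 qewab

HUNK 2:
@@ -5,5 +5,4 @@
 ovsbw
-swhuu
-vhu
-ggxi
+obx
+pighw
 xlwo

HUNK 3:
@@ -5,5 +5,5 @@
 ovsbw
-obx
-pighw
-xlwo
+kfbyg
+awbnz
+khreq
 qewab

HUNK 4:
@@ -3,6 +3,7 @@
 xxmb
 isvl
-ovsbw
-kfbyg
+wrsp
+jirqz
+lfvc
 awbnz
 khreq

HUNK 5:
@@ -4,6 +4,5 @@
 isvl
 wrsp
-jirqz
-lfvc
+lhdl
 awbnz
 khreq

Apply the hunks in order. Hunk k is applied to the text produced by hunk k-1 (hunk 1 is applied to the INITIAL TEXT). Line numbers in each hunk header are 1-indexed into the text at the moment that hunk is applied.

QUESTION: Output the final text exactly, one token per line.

Hunk 1: at line 6 remove [pllre,iess,prx] add [vhu,ggxi,xlwo] -> 11 lines: jdubg mbe xxmb isvl ovsbw swhuu vhu ggxi xlwo qewab lnpxn
Hunk 2: at line 5 remove [swhuu,vhu,ggxi] add [obx,pighw] -> 10 lines: jdubg mbe xxmb isvl ovsbw obx pighw xlwo qewab lnpxn
Hunk 3: at line 5 remove [obx,pighw,xlwo] add [kfbyg,awbnz,khreq] -> 10 lines: jdubg mbe xxmb isvl ovsbw kfbyg awbnz khreq qewab lnpxn
Hunk 4: at line 3 remove [ovsbw,kfbyg] add [wrsp,jirqz,lfvc] -> 11 lines: jdubg mbe xxmb isvl wrsp jirqz lfvc awbnz khreq qewab lnpxn
Hunk 5: at line 4 remove [jirqz,lfvc] add [lhdl] -> 10 lines: jdubg mbe xxmb isvl wrsp lhdl awbnz khreq qewab lnpxn

Answer: jdubg
mbe
xxmb
isvl
wrsp
lhdl
awbnz
khreq
qewab
lnpxn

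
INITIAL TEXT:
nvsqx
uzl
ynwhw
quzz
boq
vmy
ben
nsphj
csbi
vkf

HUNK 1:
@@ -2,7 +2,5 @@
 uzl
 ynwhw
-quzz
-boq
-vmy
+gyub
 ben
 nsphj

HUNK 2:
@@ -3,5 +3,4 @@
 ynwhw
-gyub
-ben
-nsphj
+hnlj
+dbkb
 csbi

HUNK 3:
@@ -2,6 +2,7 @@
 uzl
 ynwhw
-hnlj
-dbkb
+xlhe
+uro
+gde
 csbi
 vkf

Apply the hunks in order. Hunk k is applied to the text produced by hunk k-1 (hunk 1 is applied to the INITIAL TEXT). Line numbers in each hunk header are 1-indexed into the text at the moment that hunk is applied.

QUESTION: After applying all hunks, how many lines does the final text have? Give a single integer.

Hunk 1: at line 2 remove [quzz,boq,vmy] add [gyub] -> 8 lines: nvsqx uzl ynwhw gyub ben nsphj csbi vkf
Hunk 2: at line 3 remove [gyub,ben,nsphj] add [hnlj,dbkb] -> 7 lines: nvsqx uzl ynwhw hnlj dbkb csbi vkf
Hunk 3: at line 2 remove [hnlj,dbkb] add [xlhe,uro,gde] -> 8 lines: nvsqx uzl ynwhw xlhe uro gde csbi vkf
Final line count: 8

Answer: 8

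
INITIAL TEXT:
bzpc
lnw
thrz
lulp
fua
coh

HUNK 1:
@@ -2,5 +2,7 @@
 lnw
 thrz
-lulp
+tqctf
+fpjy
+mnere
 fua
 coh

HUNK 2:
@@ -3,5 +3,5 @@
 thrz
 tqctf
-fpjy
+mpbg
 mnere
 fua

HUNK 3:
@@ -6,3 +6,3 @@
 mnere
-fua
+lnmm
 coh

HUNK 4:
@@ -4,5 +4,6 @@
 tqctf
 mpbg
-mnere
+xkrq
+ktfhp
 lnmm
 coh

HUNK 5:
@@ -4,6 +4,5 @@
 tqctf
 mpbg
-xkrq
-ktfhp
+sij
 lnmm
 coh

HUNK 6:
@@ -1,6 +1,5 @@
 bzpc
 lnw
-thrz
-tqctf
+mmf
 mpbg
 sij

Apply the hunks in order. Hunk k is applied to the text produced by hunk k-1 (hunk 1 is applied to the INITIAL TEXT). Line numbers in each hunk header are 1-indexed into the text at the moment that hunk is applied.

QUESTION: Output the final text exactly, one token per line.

Hunk 1: at line 2 remove [lulp] add [tqctf,fpjy,mnere] -> 8 lines: bzpc lnw thrz tqctf fpjy mnere fua coh
Hunk 2: at line 3 remove [fpjy] add [mpbg] -> 8 lines: bzpc lnw thrz tqctf mpbg mnere fua coh
Hunk 3: at line 6 remove [fua] add [lnmm] -> 8 lines: bzpc lnw thrz tqctf mpbg mnere lnmm coh
Hunk 4: at line 4 remove [mnere] add [xkrq,ktfhp] -> 9 lines: bzpc lnw thrz tqctf mpbg xkrq ktfhp lnmm coh
Hunk 5: at line 4 remove [xkrq,ktfhp] add [sij] -> 8 lines: bzpc lnw thrz tqctf mpbg sij lnmm coh
Hunk 6: at line 1 remove [thrz,tqctf] add [mmf] -> 7 lines: bzpc lnw mmf mpbg sij lnmm coh

Answer: bzpc
lnw
mmf
mpbg
sij
lnmm
coh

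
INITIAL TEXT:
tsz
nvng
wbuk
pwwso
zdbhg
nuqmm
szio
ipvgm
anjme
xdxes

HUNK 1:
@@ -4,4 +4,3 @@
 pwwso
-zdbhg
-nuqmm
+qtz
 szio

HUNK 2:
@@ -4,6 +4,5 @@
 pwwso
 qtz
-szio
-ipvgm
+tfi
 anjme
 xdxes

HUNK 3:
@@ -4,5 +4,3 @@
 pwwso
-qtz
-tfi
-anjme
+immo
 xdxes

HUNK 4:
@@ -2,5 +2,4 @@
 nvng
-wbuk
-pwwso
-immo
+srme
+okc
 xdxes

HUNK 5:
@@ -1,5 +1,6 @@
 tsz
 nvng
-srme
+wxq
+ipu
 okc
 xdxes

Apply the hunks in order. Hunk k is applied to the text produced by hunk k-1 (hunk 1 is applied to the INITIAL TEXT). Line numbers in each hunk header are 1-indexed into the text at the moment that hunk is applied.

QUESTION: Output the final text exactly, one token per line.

Answer: tsz
nvng
wxq
ipu
okc
xdxes

Derivation:
Hunk 1: at line 4 remove [zdbhg,nuqmm] add [qtz] -> 9 lines: tsz nvng wbuk pwwso qtz szio ipvgm anjme xdxes
Hunk 2: at line 4 remove [szio,ipvgm] add [tfi] -> 8 lines: tsz nvng wbuk pwwso qtz tfi anjme xdxes
Hunk 3: at line 4 remove [qtz,tfi,anjme] add [immo] -> 6 lines: tsz nvng wbuk pwwso immo xdxes
Hunk 4: at line 2 remove [wbuk,pwwso,immo] add [srme,okc] -> 5 lines: tsz nvng srme okc xdxes
Hunk 5: at line 1 remove [srme] add [wxq,ipu] -> 6 lines: tsz nvng wxq ipu okc xdxes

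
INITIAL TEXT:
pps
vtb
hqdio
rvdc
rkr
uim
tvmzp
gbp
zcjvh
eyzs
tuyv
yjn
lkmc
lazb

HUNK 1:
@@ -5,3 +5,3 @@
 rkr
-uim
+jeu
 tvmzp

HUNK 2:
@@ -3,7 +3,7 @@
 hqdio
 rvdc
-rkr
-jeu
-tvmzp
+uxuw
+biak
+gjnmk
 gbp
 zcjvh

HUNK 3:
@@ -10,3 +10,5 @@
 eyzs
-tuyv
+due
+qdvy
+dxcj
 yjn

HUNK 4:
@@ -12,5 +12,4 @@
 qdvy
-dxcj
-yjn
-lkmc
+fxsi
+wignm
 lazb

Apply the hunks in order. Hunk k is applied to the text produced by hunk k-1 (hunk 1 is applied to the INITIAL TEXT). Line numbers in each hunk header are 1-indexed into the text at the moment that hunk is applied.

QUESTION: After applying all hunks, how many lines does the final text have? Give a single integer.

Answer: 15

Derivation:
Hunk 1: at line 5 remove [uim] add [jeu] -> 14 lines: pps vtb hqdio rvdc rkr jeu tvmzp gbp zcjvh eyzs tuyv yjn lkmc lazb
Hunk 2: at line 3 remove [rkr,jeu,tvmzp] add [uxuw,biak,gjnmk] -> 14 lines: pps vtb hqdio rvdc uxuw biak gjnmk gbp zcjvh eyzs tuyv yjn lkmc lazb
Hunk 3: at line 10 remove [tuyv] add [due,qdvy,dxcj] -> 16 lines: pps vtb hqdio rvdc uxuw biak gjnmk gbp zcjvh eyzs due qdvy dxcj yjn lkmc lazb
Hunk 4: at line 12 remove [dxcj,yjn,lkmc] add [fxsi,wignm] -> 15 lines: pps vtb hqdio rvdc uxuw biak gjnmk gbp zcjvh eyzs due qdvy fxsi wignm lazb
Final line count: 15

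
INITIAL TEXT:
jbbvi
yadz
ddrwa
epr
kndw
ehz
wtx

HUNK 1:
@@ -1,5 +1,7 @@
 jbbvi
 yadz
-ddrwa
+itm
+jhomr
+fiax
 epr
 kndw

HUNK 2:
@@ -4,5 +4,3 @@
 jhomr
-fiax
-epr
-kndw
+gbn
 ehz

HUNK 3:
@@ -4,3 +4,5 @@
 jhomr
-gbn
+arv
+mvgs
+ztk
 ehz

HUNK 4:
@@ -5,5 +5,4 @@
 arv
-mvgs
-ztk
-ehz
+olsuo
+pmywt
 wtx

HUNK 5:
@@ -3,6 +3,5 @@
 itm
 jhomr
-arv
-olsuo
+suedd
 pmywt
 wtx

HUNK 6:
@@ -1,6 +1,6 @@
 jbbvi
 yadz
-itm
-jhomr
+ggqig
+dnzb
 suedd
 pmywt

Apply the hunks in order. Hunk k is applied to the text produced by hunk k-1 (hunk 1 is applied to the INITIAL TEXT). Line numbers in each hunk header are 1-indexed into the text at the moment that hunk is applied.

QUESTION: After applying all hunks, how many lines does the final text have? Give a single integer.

Hunk 1: at line 1 remove [ddrwa] add [itm,jhomr,fiax] -> 9 lines: jbbvi yadz itm jhomr fiax epr kndw ehz wtx
Hunk 2: at line 4 remove [fiax,epr,kndw] add [gbn] -> 7 lines: jbbvi yadz itm jhomr gbn ehz wtx
Hunk 3: at line 4 remove [gbn] add [arv,mvgs,ztk] -> 9 lines: jbbvi yadz itm jhomr arv mvgs ztk ehz wtx
Hunk 4: at line 5 remove [mvgs,ztk,ehz] add [olsuo,pmywt] -> 8 lines: jbbvi yadz itm jhomr arv olsuo pmywt wtx
Hunk 5: at line 3 remove [arv,olsuo] add [suedd] -> 7 lines: jbbvi yadz itm jhomr suedd pmywt wtx
Hunk 6: at line 1 remove [itm,jhomr] add [ggqig,dnzb] -> 7 lines: jbbvi yadz ggqig dnzb suedd pmywt wtx
Final line count: 7

Answer: 7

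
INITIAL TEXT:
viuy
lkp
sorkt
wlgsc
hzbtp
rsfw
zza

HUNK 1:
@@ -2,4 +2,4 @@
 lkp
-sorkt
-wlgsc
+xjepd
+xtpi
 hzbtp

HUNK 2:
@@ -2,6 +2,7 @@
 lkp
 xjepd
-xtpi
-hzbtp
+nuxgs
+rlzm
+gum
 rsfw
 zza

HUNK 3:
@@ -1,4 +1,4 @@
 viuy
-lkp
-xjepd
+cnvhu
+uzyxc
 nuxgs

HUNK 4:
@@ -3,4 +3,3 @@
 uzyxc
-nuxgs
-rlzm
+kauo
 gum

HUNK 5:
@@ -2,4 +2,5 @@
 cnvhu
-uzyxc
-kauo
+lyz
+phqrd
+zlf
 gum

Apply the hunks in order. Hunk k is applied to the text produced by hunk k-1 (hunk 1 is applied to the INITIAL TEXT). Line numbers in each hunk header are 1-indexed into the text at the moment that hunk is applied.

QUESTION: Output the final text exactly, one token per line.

Answer: viuy
cnvhu
lyz
phqrd
zlf
gum
rsfw
zza

Derivation:
Hunk 1: at line 2 remove [sorkt,wlgsc] add [xjepd,xtpi] -> 7 lines: viuy lkp xjepd xtpi hzbtp rsfw zza
Hunk 2: at line 2 remove [xtpi,hzbtp] add [nuxgs,rlzm,gum] -> 8 lines: viuy lkp xjepd nuxgs rlzm gum rsfw zza
Hunk 3: at line 1 remove [lkp,xjepd] add [cnvhu,uzyxc] -> 8 lines: viuy cnvhu uzyxc nuxgs rlzm gum rsfw zza
Hunk 4: at line 3 remove [nuxgs,rlzm] add [kauo] -> 7 lines: viuy cnvhu uzyxc kauo gum rsfw zza
Hunk 5: at line 2 remove [uzyxc,kauo] add [lyz,phqrd,zlf] -> 8 lines: viuy cnvhu lyz phqrd zlf gum rsfw zza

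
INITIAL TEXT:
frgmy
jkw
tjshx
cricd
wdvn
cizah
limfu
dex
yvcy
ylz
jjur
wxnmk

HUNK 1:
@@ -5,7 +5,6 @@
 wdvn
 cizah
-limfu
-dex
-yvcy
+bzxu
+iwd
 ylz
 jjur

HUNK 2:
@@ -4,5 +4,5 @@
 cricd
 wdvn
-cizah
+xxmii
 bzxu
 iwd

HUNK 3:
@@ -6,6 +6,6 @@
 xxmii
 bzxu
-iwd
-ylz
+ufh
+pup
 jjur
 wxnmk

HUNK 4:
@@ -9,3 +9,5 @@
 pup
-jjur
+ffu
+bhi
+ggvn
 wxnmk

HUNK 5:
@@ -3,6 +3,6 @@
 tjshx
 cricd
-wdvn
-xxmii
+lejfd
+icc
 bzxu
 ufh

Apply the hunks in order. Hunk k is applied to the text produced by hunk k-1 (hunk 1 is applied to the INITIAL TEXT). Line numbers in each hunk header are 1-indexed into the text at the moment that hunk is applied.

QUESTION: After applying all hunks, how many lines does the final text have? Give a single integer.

Hunk 1: at line 5 remove [limfu,dex,yvcy] add [bzxu,iwd] -> 11 lines: frgmy jkw tjshx cricd wdvn cizah bzxu iwd ylz jjur wxnmk
Hunk 2: at line 4 remove [cizah] add [xxmii] -> 11 lines: frgmy jkw tjshx cricd wdvn xxmii bzxu iwd ylz jjur wxnmk
Hunk 3: at line 6 remove [iwd,ylz] add [ufh,pup] -> 11 lines: frgmy jkw tjshx cricd wdvn xxmii bzxu ufh pup jjur wxnmk
Hunk 4: at line 9 remove [jjur] add [ffu,bhi,ggvn] -> 13 lines: frgmy jkw tjshx cricd wdvn xxmii bzxu ufh pup ffu bhi ggvn wxnmk
Hunk 5: at line 3 remove [wdvn,xxmii] add [lejfd,icc] -> 13 lines: frgmy jkw tjshx cricd lejfd icc bzxu ufh pup ffu bhi ggvn wxnmk
Final line count: 13

Answer: 13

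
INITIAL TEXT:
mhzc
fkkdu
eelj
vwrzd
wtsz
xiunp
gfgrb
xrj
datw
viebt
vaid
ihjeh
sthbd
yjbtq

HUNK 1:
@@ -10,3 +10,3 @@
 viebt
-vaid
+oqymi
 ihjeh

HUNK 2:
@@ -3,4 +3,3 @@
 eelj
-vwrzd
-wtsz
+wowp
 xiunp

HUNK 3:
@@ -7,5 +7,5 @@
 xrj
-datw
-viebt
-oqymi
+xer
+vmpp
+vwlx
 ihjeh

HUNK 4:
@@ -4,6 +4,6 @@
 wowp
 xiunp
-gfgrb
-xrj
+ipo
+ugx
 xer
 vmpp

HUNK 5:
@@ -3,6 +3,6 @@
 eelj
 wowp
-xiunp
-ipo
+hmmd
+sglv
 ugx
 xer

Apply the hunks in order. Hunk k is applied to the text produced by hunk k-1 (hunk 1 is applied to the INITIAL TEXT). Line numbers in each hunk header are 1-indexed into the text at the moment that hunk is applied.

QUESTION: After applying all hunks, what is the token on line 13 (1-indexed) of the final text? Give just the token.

Answer: yjbtq

Derivation:
Hunk 1: at line 10 remove [vaid] add [oqymi] -> 14 lines: mhzc fkkdu eelj vwrzd wtsz xiunp gfgrb xrj datw viebt oqymi ihjeh sthbd yjbtq
Hunk 2: at line 3 remove [vwrzd,wtsz] add [wowp] -> 13 lines: mhzc fkkdu eelj wowp xiunp gfgrb xrj datw viebt oqymi ihjeh sthbd yjbtq
Hunk 3: at line 7 remove [datw,viebt,oqymi] add [xer,vmpp,vwlx] -> 13 lines: mhzc fkkdu eelj wowp xiunp gfgrb xrj xer vmpp vwlx ihjeh sthbd yjbtq
Hunk 4: at line 4 remove [gfgrb,xrj] add [ipo,ugx] -> 13 lines: mhzc fkkdu eelj wowp xiunp ipo ugx xer vmpp vwlx ihjeh sthbd yjbtq
Hunk 5: at line 3 remove [xiunp,ipo] add [hmmd,sglv] -> 13 lines: mhzc fkkdu eelj wowp hmmd sglv ugx xer vmpp vwlx ihjeh sthbd yjbtq
Final line 13: yjbtq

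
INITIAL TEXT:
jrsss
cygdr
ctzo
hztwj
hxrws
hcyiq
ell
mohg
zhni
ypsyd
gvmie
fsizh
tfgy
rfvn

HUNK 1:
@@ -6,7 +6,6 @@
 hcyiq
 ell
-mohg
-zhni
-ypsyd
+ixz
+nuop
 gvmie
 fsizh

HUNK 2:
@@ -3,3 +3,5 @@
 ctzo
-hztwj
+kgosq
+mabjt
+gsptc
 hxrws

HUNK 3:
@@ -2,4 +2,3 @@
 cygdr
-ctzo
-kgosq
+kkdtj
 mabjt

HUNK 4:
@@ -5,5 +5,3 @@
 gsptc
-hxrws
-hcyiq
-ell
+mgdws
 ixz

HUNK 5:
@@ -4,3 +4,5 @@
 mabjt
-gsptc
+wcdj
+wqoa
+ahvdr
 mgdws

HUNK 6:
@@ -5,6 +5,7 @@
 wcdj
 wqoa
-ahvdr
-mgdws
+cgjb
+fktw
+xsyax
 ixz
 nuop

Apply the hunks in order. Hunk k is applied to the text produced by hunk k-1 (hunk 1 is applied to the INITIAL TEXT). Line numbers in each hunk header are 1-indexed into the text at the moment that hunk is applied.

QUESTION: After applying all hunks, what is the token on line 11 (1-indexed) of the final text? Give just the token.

Hunk 1: at line 6 remove [mohg,zhni,ypsyd] add [ixz,nuop] -> 13 lines: jrsss cygdr ctzo hztwj hxrws hcyiq ell ixz nuop gvmie fsizh tfgy rfvn
Hunk 2: at line 3 remove [hztwj] add [kgosq,mabjt,gsptc] -> 15 lines: jrsss cygdr ctzo kgosq mabjt gsptc hxrws hcyiq ell ixz nuop gvmie fsizh tfgy rfvn
Hunk 3: at line 2 remove [ctzo,kgosq] add [kkdtj] -> 14 lines: jrsss cygdr kkdtj mabjt gsptc hxrws hcyiq ell ixz nuop gvmie fsizh tfgy rfvn
Hunk 4: at line 5 remove [hxrws,hcyiq,ell] add [mgdws] -> 12 lines: jrsss cygdr kkdtj mabjt gsptc mgdws ixz nuop gvmie fsizh tfgy rfvn
Hunk 5: at line 4 remove [gsptc] add [wcdj,wqoa,ahvdr] -> 14 lines: jrsss cygdr kkdtj mabjt wcdj wqoa ahvdr mgdws ixz nuop gvmie fsizh tfgy rfvn
Hunk 6: at line 5 remove [ahvdr,mgdws] add [cgjb,fktw,xsyax] -> 15 lines: jrsss cygdr kkdtj mabjt wcdj wqoa cgjb fktw xsyax ixz nuop gvmie fsizh tfgy rfvn
Final line 11: nuop

Answer: nuop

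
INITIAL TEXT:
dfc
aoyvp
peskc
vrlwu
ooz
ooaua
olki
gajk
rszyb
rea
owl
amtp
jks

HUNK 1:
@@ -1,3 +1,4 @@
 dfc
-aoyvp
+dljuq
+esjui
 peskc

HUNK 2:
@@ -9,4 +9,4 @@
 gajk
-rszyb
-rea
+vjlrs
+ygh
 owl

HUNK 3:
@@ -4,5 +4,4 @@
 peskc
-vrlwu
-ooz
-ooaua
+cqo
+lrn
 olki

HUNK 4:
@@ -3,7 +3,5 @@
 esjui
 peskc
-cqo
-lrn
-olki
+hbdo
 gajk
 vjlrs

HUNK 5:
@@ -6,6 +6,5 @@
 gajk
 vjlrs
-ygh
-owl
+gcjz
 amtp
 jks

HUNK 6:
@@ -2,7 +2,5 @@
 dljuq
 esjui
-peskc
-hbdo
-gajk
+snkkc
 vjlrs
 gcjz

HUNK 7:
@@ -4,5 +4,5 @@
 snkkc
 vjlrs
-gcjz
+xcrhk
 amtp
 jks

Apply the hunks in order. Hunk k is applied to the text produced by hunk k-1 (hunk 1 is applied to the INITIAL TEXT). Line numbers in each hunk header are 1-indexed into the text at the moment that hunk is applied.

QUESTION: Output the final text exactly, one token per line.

Hunk 1: at line 1 remove [aoyvp] add [dljuq,esjui] -> 14 lines: dfc dljuq esjui peskc vrlwu ooz ooaua olki gajk rszyb rea owl amtp jks
Hunk 2: at line 9 remove [rszyb,rea] add [vjlrs,ygh] -> 14 lines: dfc dljuq esjui peskc vrlwu ooz ooaua olki gajk vjlrs ygh owl amtp jks
Hunk 3: at line 4 remove [vrlwu,ooz,ooaua] add [cqo,lrn] -> 13 lines: dfc dljuq esjui peskc cqo lrn olki gajk vjlrs ygh owl amtp jks
Hunk 4: at line 3 remove [cqo,lrn,olki] add [hbdo] -> 11 lines: dfc dljuq esjui peskc hbdo gajk vjlrs ygh owl amtp jks
Hunk 5: at line 6 remove [ygh,owl] add [gcjz] -> 10 lines: dfc dljuq esjui peskc hbdo gajk vjlrs gcjz amtp jks
Hunk 6: at line 2 remove [peskc,hbdo,gajk] add [snkkc] -> 8 lines: dfc dljuq esjui snkkc vjlrs gcjz amtp jks
Hunk 7: at line 4 remove [gcjz] add [xcrhk] -> 8 lines: dfc dljuq esjui snkkc vjlrs xcrhk amtp jks

Answer: dfc
dljuq
esjui
snkkc
vjlrs
xcrhk
amtp
jks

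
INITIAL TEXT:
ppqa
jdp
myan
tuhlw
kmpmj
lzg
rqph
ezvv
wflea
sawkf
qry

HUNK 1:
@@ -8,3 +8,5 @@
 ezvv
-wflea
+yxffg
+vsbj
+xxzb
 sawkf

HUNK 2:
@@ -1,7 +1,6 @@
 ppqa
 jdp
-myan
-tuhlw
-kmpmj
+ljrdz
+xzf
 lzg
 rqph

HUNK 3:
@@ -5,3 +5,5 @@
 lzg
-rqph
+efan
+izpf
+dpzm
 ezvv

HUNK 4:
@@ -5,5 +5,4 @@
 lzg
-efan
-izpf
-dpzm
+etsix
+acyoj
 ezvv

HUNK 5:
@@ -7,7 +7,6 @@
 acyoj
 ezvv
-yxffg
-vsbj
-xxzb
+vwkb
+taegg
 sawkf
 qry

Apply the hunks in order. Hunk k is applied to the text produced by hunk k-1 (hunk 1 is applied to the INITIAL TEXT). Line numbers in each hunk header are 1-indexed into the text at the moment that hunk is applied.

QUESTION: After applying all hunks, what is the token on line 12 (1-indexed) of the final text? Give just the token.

Hunk 1: at line 8 remove [wflea] add [yxffg,vsbj,xxzb] -> 13 lines: ppqa jdp myan tuhlw kmpmj lzg rqph ezvv yxffg vsbj xxzb sawkf qry
Hunk 2: at line 1 remove [myan,tuhlw,kmpmj] add [ljrdz,xzf] -> 12 lines: ppqa jdp ljrdz xzf lzg rqph ezvv yxffg vsbj xxzb sawkf qry
Hunk 3: at line 5 remove [rqph] add [efan,izpf,dpzm] -> 14 lines: ppqa jdp ljrdz xzf lzg efan izpf dpzm ezvv yxffg vsbj xxzb sawkf qry
Hunk 4: at line 5 remove [efan,izpf,dpzm] add [etsix,acyoj] -> 13 lines: ppqa jdp ljrdz xzf lzg etsix acyoj ezvv yxffg vsbj xxzb sawkf qry
Hunk 5: at line 7 remove [yxffg,vsbj,xxzb] add [vwkb,taegg] -> 12 lines: ppqa jdp ljrdz xzf lzg etsix acyoj ezvv vwkb taegg sawkf qry
Final line 12: qry

Answer: qry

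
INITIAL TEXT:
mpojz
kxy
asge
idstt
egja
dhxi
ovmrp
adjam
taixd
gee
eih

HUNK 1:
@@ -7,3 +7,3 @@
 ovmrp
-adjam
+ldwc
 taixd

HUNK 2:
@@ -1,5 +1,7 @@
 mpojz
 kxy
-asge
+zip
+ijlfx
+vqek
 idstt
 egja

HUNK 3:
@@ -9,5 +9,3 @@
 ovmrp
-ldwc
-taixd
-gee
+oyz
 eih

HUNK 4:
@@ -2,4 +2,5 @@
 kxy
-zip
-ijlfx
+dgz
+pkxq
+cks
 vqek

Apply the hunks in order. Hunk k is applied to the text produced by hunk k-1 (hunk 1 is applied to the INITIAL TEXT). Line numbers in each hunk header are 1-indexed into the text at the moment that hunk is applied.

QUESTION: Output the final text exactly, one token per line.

Hunk 1: at line 7 remove [adjam] add [ldwc] -> 11 lines: mpojz kxy asge idstt egja dhxi ovmrp ldwc taixd gee eih
Hunk 2: at line 1 remove [asge] add [zip,ijlfx,vqek] -> 13 lines: mpojz kxy zip ijlfx vqek idstt egja dhxi ovmrp ldwc taixd gee eih
Hunk 3: at line 9 remove [ldwc,taixd,gee] add [oyz] -> 11 lines: mpojz kxy zip ijlfx vqek idstt egja dhxi ovmrp oyz eih
Hunk 4: at line 2 remove [zip,ijlfx] add [dgz,pkxq,cks] -> 12 lines: mpojz kxy dgz pkxq cks vqek idstt egja dhxi ovmrp oyz eih

Answer: mpojz
kxy
dgz
pkxq
cks
vqek
idstt
egja
dhxi
ovmrp
oyz
eih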